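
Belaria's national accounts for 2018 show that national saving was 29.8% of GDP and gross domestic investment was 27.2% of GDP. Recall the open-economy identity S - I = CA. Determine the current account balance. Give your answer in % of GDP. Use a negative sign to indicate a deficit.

CA = S - I = 29.8 - 27.2 = 2.6

2.6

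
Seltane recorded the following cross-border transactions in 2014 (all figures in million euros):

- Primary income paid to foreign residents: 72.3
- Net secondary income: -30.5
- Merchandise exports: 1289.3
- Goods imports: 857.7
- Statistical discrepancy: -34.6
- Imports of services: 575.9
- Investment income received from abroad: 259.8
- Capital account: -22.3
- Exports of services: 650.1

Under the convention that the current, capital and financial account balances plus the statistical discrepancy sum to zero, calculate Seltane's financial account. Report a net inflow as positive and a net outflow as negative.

Goods balance = 1289.3 - 857.7 = 431.6
Services balance = 650.1 - 575.9 = 74.2
Trade balance (goods + services) = 431.6 + 74.2 = 505.8
Net primary income = 259.8 - 72.3 = 187.5
Net secondary income = -30.5
Current account = 505.8 + 187.5 + (-30.5) = 662.8
Financial account = -(662.8 + (-22.3) + (-34.6)) = -605.9

-605.9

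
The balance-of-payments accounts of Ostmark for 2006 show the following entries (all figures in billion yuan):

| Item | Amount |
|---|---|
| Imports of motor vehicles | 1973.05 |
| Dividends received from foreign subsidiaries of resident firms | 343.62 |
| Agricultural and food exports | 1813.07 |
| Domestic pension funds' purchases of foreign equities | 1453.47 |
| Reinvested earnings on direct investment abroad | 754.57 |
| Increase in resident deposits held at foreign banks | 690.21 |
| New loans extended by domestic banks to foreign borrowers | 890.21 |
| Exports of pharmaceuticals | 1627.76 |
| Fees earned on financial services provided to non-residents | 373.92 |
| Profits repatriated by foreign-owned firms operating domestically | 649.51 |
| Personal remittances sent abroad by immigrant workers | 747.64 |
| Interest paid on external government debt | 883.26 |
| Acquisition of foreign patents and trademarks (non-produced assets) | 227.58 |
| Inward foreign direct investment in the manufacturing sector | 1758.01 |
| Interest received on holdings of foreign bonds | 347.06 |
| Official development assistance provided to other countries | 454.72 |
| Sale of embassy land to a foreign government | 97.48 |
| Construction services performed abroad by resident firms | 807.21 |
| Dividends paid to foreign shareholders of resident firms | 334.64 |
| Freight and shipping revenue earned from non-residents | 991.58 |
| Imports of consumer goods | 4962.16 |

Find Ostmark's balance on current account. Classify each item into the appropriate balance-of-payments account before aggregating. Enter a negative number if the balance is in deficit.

Goods: -4962.16 + 1813.07 - 1973.05 + 1627.76 = -3494.38
Services: 991.58 + 373.92 + 807.21 = 2172.71
Primary income: 347.06 - 883.26 + 343.62 + 754.57 - 334.64 - 649.51 = -422.16
Secondary income: -454.72 - 747.64 = -1202.36
Current account = (-3494.38) + 2172.71 + (-422.16) + (-1202.36) = -2946.19
(Excluded from the current account — financial account: domestic pension funds' purchases of foreign equities 1453.47, increase in resident deposits held at foreign banks 690.21, new loans extended by domestic banks to foreign borrowers 890.21, inward foreign direct investment in the manufacturing sector 1758.01; capital account: acquisition of foreign patents and trademarks (non-produced assets) 227.58, sale of embassy land to a foreign government 97.48.)

-2946.19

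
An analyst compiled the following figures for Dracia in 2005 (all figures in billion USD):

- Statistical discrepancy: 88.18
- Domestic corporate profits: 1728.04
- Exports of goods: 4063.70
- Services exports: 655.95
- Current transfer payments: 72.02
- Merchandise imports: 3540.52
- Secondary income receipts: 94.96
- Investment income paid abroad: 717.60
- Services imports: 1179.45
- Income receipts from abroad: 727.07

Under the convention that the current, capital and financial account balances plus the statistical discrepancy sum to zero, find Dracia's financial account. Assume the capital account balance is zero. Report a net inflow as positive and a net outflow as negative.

Goods balance = 4063.70 - 3540.52 = 523.18
Services balance = 655.95 - 1179.45 = -523.50
Trade balance (goods + services) = 523.18 + (-523.50) = -0.32
Net primary income = 727.07 - 717.60 = 9.47
Net secondary income = 94.96 - 72.02 = 22.94
Current account = -0.32 + 9.47 + 22.94 = 32.09
Financial account = -(32.09 + 88.18) = -120.27

-120.27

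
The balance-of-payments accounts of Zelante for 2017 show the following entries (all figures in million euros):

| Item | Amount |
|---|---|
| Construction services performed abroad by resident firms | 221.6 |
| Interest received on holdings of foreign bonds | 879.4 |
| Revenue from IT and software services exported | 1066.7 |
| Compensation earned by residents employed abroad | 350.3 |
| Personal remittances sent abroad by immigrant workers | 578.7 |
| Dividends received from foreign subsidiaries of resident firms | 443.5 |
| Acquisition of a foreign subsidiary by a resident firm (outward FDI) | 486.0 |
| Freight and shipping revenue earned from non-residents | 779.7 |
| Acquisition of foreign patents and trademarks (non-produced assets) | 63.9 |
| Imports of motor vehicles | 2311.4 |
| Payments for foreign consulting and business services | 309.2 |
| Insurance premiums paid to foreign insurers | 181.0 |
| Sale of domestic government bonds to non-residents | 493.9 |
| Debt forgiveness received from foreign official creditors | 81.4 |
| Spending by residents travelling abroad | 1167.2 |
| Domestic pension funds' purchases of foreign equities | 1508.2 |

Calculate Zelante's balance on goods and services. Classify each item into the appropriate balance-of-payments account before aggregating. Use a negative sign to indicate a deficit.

-1900.8

Goods: -2311.4
Services: -309.2 - 1167.2 + 221.6 + 779.7 - 181.0 + 1066.7 = 410.6
Trade balance = -2311.4 + 410.6 = -1900.8
(Excluded from the trade balance — primary income: interest received on holdings of foreign bonds 879.4, compensation earned by residents employed abroad 350.3, dividends received from foreign subsidiaries of resident firms 443.5; secondary income: personal remittances sent abroad by immigrant workers 578.7; financial account: acquisition of a foreign subsidiary by a resident firm (outward FDI) 486.0, sale of domestic government bonds to non-residents 493.9, domestic pension funds' purchases of foreign equities 1508.2; capital account: acquisition of foreign patents and trademarks (non-produced assets) 63.9, debt forgiveness received from foreign official creditors 81.4.)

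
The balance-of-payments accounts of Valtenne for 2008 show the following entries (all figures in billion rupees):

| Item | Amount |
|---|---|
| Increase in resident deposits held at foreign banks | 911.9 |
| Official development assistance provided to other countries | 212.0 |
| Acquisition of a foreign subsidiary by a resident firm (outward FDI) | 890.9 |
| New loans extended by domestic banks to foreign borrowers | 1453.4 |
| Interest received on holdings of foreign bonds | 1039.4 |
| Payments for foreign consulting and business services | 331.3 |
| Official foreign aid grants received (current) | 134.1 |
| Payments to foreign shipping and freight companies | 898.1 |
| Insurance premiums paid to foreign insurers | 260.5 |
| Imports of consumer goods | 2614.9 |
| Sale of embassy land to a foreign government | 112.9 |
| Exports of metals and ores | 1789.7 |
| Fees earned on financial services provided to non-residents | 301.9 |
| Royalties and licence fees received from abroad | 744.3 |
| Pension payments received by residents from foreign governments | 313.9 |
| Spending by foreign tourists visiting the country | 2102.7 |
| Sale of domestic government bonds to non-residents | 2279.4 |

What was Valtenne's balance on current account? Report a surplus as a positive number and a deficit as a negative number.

2109.2

Goods: 1789.7 - 2614.9 = -825.2
Services: 301.9 + 2102.7 - 898.1 + 744.3 - 331.3 - 260.5 = 1659.0
Primary income: 1039.4
Secondary income: 313.9 - 212.0 + 134.1 = 236.0
Current account = (-825.2) + 1659.0 + 1039.4 + 236.0 = 2109.2
(Excluded from the current account — financial account: increase in resident deposits held at foreign banks 911.9, acquisition of a foreign subsidiary by a resident firm (outward FDI) 890.9, new loans extended by domestic banks to foreign borrowers 1453.4, sale of domestic government bonds to non-residents 2279.4; capital account: sale of embassy land to a foreign government 112.9.)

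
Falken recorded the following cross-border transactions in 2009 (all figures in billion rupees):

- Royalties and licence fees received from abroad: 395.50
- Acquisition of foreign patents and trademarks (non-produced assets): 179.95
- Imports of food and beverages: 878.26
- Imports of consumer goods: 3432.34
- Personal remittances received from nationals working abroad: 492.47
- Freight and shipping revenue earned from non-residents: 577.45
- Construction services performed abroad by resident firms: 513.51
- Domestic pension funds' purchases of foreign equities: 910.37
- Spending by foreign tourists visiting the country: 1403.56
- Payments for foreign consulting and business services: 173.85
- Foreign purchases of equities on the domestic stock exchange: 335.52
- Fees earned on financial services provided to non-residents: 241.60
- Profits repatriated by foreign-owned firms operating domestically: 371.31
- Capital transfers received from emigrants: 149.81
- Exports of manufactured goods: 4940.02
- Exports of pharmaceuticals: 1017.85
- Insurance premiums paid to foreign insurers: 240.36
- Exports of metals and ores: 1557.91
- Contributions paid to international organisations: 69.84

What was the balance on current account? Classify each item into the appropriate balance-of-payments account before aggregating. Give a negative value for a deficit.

5973.91

Goods: 4940.02 + 1017.85 - 3432.34 - 878.26 + 1557.91 = 3205.18
Services: -173.85 - 240.36 + 241.60 + 1403.56 + 395.50 + 513.51 + 577.45 = 2717.41
Primary income: -371.31
Secondary income: -69.84 + 492.47 = 422.63
Current account = 3205.18 + 2717.41 + (-371.31) + 422.63 = 5973.91
(Excluded from the current account — capital account: acquisition of foreign patents and trademarks (non-produced assets) 179.95, capital transfers received from emigrants 149.81; financial account: domestic pension funds' purchases of foreign equities 910.37, foreign purchases of equities on the domestic stock exchange 335.52.)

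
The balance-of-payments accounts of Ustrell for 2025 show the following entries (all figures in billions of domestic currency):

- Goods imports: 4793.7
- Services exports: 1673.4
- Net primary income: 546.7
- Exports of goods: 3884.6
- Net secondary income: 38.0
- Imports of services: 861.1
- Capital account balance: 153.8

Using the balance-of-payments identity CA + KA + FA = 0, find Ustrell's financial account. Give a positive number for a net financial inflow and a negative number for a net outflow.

-641.7

Goods balance = 3884.6 - 4793.7 = -909.1
Services balance = 1673.4 - 861.1 = 812.3
Trade balance (goods + services) = -909.1 + 812.3 = -96.8
Net primary income = 546.7
Net secondary income = 38.0
Current account = -96.8 + 546.7 + 38.0 = 487.9
Financial account = -(487.9 + 153.8) = -641.7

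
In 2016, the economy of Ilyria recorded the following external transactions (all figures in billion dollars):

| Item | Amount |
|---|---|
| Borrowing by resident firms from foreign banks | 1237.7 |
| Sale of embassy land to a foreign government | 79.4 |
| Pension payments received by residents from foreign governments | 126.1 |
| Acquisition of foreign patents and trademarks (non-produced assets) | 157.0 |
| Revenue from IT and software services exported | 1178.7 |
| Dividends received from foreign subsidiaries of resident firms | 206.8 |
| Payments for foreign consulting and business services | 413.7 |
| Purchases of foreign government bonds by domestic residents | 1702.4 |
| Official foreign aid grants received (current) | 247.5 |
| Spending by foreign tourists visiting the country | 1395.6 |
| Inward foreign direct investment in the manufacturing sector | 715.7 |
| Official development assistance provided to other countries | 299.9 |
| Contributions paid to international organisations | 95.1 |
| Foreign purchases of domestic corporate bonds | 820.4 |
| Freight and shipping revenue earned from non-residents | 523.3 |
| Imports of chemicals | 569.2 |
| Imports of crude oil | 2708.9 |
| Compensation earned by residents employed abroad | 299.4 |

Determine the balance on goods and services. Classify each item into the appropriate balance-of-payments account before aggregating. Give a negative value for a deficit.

Goods: -569.2 - 2708.9 = -3278.1
Services: 1178.7 - 413.7 + 523.3 + 1395.6 = 2683.9
Trade balance = -3278.1 + 2683.9 = -594.2
(Excluded from the trade balance — financial account: borrowing by resident firms from foreign banks 1237.7, purchases of foreign government bonds by domestic residents 1702.4, inward foreign direct investment in the manufacturing sector 715.7, foreign purchases of domestic corporate bonds 820.4; capital account: sale of embassy land to a foreign government 79.4, acquisition of foreign patents and trademarks (non-produced assets) 157.0; secondary income: pension payments received by residents from foreign governments 126.1, official foreign aid grants received (current) 247.5, official development assistance provided to other countries 299.9, contributions paid to international organisations 95.1; primary income: dividends received from foreign subsidiaries of resident firms 206.8, compensation earned by residents employed abroad 299.4.)

-594.2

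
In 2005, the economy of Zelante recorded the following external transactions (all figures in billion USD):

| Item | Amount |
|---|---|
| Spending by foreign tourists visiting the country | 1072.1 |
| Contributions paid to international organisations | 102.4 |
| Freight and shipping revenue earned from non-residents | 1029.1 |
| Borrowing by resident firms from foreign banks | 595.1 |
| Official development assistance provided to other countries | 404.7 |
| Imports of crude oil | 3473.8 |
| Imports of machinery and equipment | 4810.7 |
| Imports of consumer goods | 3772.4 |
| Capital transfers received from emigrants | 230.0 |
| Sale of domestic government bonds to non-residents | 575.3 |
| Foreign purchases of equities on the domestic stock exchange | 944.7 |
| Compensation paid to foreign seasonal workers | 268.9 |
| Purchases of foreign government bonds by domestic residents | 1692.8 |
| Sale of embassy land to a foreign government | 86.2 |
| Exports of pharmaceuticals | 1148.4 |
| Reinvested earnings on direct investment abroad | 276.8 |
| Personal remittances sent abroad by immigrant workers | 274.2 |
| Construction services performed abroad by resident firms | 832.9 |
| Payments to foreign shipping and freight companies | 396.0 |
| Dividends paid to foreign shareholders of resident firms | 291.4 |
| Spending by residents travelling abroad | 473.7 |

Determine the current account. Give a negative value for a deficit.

-9908.9

Goods: 1148.4 - 3772.4 - 3473.8 - 4810.7 = -10908.5
Services: -396.0 - 473.7 + 1072.1 + 1029.1 + 832.9 = 2064.4
Primary income: -268.9 - 291.4 + 276.8 = -283.5
Secondary income: -274.2 - 102.4 - 404.7 = -781.3
Current account = (-10908.5) + 2064.4 + (-283.5) + (-781.3) = -9908.9
(Excluded from the current account — financial account: borrowing by resident firms from foreign banks 595.1, sale of domestic government bonds to non-residents 575.3, foreign purchases of equities on the domestic stock exchange 944.7, purchases of foreign government bonds by domestic residents 1692.8; capital account: capital transfers received from emigrants 230.0, sale of embassy land to a foreign government 86.2.)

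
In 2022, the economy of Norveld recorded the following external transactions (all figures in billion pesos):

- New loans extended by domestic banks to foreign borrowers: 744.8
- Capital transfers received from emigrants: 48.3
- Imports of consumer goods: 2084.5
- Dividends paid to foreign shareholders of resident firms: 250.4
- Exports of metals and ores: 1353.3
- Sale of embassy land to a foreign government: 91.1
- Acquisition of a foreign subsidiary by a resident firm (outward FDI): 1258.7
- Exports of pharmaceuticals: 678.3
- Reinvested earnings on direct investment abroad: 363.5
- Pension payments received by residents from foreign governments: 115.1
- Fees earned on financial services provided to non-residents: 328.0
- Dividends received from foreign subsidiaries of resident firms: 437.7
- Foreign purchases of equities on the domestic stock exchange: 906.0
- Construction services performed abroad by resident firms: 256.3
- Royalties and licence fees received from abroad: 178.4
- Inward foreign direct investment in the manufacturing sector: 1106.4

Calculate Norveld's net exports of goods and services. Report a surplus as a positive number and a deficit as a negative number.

Goods: -2084.5 + 678.3 + 1353.3 = -52.9
Services: 256.3 + 328.0 + 178.4 = 762.7
Trade balance = -52.9 + 762.7 = 709.8
(Excluded from the trade balance — financial account: new loans extended by domestic banks to foreign borrowers 744.8, acquisition of a foreign subsidiary by a resident firm (outward FDI) 1258.7, foreign purchases of equities on the domestic stock exchange 906.0, inward foreign direct investment in the manufacturing sector 1106.4; capital account: capital transfers received from emigrants 48.3, sale of embassy land to a foreign government 91.1; primary income: dividends paid to foreign shareholders of resident firms 250.4, reinvested earnings on direct investment abroad 363.5, dividends received from foreign subsidiaries of resident firms 437.7; secondary income: pension payments received by residents from foreign governments 115.1.)

709.8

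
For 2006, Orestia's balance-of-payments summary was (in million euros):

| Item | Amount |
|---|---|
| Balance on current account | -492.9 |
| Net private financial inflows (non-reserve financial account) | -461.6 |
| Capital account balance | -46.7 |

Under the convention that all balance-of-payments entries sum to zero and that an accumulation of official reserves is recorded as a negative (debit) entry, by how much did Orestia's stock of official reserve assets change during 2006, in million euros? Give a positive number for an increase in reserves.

Official reserve transactions balance = -((-492.9) + (-46.7) + (-461.6)) = 1001.2
An accumulation of reserves is recorded as a debit (negative entry), so the change in the stock of reserves is the negative of that balance.
Change in official reserves = -(1001.2) = -1001.2

-1001.2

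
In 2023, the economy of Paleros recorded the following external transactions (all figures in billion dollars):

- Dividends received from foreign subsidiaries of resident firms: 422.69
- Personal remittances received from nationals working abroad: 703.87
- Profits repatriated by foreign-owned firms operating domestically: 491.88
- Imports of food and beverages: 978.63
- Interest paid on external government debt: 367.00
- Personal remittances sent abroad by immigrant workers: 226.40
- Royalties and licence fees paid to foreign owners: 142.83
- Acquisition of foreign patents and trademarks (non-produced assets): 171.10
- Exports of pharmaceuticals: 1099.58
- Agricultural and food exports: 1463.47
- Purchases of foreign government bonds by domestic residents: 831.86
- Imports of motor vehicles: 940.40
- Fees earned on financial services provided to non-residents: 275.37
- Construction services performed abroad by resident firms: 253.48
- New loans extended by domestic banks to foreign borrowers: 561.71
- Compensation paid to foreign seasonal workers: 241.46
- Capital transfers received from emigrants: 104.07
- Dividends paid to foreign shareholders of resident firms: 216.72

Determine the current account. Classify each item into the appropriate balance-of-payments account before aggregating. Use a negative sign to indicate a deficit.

613.14

Goods: -978.63 + 1099.58 + 1463.47 - 940.40 = 644.02
Services: -142.83 + 275.37 + 253.48 = 386.02
Primary income: -491.88 - 367.00 - 216.72 - 241.46 + 422.69 = -894.37
Secondary income: 703.87 - 226.40 = 477.47
Current account = 644.02 + 386.02 + (-894.37) + 477.47 = 613.14
(Excluded from the current account — capital account: acquisition of foreign patents and trademarks (non-produced assets) 171.10, capital transfers received from emigrants 104.07; financial account: purchases of foreign government bonds by domestic residents 831.86, new loans extended by domestic banks to foreign borrowers 561.71.)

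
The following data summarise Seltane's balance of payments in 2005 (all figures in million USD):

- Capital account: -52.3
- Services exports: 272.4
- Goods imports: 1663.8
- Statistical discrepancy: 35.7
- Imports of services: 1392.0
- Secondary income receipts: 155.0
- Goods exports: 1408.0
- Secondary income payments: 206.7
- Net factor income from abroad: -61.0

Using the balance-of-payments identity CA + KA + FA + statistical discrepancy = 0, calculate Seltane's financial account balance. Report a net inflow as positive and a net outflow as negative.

Goods balance = 1408.0 - 1663.8 = -255.8
Services balance = 272.4 - 1392.0 = -1119.6
Trade balance (goods + services) = -255.8 + (-1119.6) = -1375.4
Net primary income = -61.0
Net secondary income = 155.0 - 206.7 = -51.7
Current account = -1375.4 + (-61.0) + (-51.7) = -1488.1
Financial account = -(-1488.1 + (-52.3) + 35.7) = 1504.7

1504.7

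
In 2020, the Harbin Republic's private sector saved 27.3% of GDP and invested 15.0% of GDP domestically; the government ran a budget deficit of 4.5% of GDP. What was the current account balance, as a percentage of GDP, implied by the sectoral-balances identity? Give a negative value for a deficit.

By the sectoral-balances identity, CA = (S_private - I) + (T - G).
Private balance = 27.3 - 15.0 = 12.3
Government balance (T - G) = -4.5
CA = 12.3 + (-4.5) = 7.8

7.8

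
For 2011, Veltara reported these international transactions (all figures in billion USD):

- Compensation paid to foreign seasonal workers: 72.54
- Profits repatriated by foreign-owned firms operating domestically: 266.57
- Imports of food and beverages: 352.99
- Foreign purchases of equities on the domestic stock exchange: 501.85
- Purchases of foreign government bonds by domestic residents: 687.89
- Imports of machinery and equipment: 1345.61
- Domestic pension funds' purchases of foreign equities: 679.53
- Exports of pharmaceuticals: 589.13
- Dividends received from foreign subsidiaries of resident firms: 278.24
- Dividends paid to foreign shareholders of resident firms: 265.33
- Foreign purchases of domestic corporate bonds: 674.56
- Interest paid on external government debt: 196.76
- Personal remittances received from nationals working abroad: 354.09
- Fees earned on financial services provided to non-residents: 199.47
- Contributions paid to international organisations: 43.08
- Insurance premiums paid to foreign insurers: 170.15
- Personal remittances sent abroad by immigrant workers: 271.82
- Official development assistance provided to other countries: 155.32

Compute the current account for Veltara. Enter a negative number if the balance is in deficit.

-1719.24

Goods: -352.99 - 1345.61 + 589.13 = -1109.47
Services: -170.15 + 199.47 = 29.32
Primary income: -266.57 - 265.33 - 196.76 + 278.24 - 72.54 = -522.96
Secondary income: 354.09 - 155.32 - 271.82 - 43.08 = -116.13
Current account = (-1109.47) + 29.32 + (-522.96) + (-116.13) = -1719.24
(Excluded from the current account — financial account: foreign purchases of equities on the domestic stock exchange 501.85, purchases of foreign government bonds by domestic residents 687.89, domestic pension funds' purchases of foreign equities 679.53, foreign purchases of domestic corporate bonds 674.56.)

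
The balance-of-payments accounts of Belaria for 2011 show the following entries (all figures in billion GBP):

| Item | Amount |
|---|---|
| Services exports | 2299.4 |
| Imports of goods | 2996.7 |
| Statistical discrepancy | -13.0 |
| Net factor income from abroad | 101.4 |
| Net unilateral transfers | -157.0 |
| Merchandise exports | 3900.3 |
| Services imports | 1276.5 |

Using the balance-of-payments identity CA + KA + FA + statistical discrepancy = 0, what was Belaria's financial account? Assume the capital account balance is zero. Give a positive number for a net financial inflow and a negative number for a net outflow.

Goods balance = 3900.3 - 2996.7 = 903.6
Services balance = 2299.4 - 1276.5 = 1022.9
Trade balance (goods + services) = 903.6 + 1022.9 = 1926.5
Net primary income = 101.4
Net secondary income = -157.0
Current account = 1926.5 + 101.4 + (-157.0) = 1870.9
Financial account = -(1870.9 + (-13.0)) = -1857.9

-1857.9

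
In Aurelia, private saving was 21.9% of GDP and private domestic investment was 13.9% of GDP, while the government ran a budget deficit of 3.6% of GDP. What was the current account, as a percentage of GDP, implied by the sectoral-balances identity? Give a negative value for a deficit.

4.4

By the sectoral-balances identity, CA = (S_private - I) + (T - G).
Private balance = 21.9 - 13.9 = 8.0
Government balance (T - G) = -3.6
CA = 8.0 + (-3.6) = 4.4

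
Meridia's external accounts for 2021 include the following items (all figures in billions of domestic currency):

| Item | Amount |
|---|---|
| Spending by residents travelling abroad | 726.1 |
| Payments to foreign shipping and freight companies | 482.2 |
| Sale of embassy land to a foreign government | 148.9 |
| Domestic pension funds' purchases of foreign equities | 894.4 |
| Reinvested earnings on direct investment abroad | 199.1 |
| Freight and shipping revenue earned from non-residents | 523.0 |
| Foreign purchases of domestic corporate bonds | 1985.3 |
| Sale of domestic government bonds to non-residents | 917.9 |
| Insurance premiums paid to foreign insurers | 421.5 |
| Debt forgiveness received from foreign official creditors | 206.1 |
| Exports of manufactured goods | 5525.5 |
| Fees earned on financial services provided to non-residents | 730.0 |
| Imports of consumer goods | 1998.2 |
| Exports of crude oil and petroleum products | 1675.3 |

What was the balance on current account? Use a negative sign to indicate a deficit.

5024.9

Goods: 1675.3 - 1998.2 + 5525.5 = 5202.6
Services: -482.2 - 421.5 + 730.0 + 523.0 - 726.1 = -376.8
Primary income: 199.1
Current account = 5202.6 + (-376.8) + 199.1 = 5024.9
(Excluded from the current account — capital account: sale of embassy land to a foreign government 148.9, debt forgiveness received from foreign official creditors 206.1; financial account: domestic pension funds' purchases of foreign equities 894.4, foreign purchases of domestic corporate bonds 1985.3, sale of domestic government bonds to non-residents 917.9.)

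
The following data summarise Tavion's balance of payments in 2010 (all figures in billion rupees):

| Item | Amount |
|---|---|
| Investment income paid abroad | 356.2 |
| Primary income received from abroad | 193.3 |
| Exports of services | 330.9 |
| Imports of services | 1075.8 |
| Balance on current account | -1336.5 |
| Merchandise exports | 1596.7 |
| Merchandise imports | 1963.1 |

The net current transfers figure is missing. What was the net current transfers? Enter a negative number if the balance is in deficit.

-62.3

Current account = goods balance + services balance + net primary income + net secondary income
Sum of the known components = -1274.2
Net current transfers = CA - (known components) = -1336.5 - (-1274.2) = -62.3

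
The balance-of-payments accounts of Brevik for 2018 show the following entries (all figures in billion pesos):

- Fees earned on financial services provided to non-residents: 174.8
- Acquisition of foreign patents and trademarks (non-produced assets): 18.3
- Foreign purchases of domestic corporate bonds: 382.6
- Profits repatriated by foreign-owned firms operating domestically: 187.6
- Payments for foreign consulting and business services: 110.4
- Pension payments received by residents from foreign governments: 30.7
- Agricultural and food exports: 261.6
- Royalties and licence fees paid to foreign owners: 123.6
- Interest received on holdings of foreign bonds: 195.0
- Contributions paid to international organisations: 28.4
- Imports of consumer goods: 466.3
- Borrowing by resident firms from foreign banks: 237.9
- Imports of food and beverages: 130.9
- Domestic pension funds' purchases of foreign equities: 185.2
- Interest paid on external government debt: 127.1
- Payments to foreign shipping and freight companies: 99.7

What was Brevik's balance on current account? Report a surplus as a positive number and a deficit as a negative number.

Goods: -130.9 + 261.6 - 466.3 = -335.6
Services: -123.6 + 174.8 - 110.4 - 99.7 = -158.9
Primary income: 195.0 - 187.6 - 127.1 = -119.7
Secondary income: -28.4 + 30.7 = 2.3
Current account = (-335.6) + (-158.9) + (-119.7) + 2.3 = -611.9
(Excluded from the current account — capital account: acquisition of foreign patents and trademarks (non-produced assets) 18.3; financial account: foreign purchases of domestic corporate bonds 382.6, borrowing by resident firms from foreign banks 237.9, domestic pension funds' purchases of foreign equities 185.2.)

-611.9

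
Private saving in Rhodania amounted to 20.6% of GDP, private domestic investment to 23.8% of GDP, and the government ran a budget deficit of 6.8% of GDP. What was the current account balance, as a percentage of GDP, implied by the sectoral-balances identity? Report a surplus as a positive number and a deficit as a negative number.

By the sectoral-balances identity, CA = (S_private - I) + (T - G).
Private balance = 20.6 - 23.8 = -3.2
Government balance (T - G) = -6.8
CA = -3.2 + (-6.8) = -10.0

-10.0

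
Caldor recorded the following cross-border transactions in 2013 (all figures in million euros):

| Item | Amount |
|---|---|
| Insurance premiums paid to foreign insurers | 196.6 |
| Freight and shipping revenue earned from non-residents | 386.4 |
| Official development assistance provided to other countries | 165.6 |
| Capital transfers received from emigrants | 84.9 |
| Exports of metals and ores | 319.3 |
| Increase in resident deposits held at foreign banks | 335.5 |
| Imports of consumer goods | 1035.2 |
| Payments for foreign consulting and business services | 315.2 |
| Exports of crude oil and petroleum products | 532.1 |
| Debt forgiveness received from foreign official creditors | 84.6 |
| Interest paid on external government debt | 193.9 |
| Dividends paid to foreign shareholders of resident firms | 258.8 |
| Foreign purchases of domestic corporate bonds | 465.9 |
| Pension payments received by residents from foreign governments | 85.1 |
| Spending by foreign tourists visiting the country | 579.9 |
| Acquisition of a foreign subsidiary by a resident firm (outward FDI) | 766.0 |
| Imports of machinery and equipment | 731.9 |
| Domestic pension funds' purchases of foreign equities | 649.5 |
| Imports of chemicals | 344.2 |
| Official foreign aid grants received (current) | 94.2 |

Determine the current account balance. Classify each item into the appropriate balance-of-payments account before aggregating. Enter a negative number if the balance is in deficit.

Goods: 532.1 - 1035.2 - 731.9 - 344.2 + 319.3 = -1259.9
Services: 386.4 + 579.9 - 315.2 - 196.6 = 454.5
Primary income: -193.9 - 258.8 = -452.7
Secondary income: 94.2 - 165.6 + 85.1 = 13.7
Current account = (-1259.9) + 454.5 + (-452.7) + 13.7 = -1244.4
(Excluded from the current account — capital account: capital transfers received from emigrants 84.9, debt forgiveness received from foreign official creditors 84.6; financial account: increase in resident deposits held at foreign banks 335.5, foreign purchases of domestic corporate bonds 465.9, acquisition of a foreign subsidiary by a resident firm (outward FDI) 766.0, domestic pension funds' purchases of foreign equities 649.5.)

-1244.4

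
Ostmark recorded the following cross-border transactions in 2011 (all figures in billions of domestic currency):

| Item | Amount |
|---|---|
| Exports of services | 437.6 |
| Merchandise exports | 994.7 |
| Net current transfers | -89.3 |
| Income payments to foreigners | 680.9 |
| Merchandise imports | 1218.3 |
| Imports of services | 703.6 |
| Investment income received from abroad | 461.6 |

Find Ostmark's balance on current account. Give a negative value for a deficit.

-798.2

Goods balance = 994.7 - 1218.3 = -223.6
Services balance = 437.6 - 703.6 = -266.0
Trade balance (goods + services) = -223.6 + (-266.0) = -489.6
Net primary income = 461.6 - 680.9 = -219.3
Net secondary income = -89.3
Current account = -489.6 + (-219.3) + (-89.3) = -798.2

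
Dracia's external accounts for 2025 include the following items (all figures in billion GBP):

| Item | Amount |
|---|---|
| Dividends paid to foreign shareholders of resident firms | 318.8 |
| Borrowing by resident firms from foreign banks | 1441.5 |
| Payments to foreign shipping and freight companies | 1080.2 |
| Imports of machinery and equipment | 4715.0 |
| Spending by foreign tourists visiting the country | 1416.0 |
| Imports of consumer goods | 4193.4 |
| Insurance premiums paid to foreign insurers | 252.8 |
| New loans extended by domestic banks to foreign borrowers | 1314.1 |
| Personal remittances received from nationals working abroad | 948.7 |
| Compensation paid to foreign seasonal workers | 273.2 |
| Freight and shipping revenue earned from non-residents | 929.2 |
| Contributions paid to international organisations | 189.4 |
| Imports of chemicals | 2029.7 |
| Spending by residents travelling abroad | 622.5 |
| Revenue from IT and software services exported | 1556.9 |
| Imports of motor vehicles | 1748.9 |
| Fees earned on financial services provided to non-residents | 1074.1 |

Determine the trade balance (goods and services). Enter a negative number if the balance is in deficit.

-9666.3

Goods: -4193.4 - 1748.9 - 4715.0 - 2029.7 = -12687.0
Services: -622.5 + 1416.0 + 1556.9 - 252.8 + 929.2 + 1074.1 - 1080.2 = 3020.7
Trade balance = -12687.0 + 3020.7 = -9666.3
(Excluded from the trade balance — primary income: dividends paid to foreign shareholders of resident firms 318.8, compensation paid to foreign seasonal workers 273.2; financial account: borrowing by resident firms from foreign banks 1441.5, new loans extended by domestic banks to foreign borrowers 1314.1; secondary income: personal remittances received from nationals working abroad 948.7, contributions paid to international organisations 189.4.)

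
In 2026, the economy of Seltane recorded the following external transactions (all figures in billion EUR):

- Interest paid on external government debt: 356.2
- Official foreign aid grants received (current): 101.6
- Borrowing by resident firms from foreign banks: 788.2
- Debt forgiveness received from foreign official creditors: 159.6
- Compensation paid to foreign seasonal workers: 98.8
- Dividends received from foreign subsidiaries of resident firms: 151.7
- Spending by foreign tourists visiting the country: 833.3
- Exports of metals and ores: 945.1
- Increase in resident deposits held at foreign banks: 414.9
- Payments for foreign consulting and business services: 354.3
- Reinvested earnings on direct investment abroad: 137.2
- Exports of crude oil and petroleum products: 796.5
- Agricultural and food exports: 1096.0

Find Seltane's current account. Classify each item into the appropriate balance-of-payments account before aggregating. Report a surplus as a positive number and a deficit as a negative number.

3252.1

Goods: 945.1 + 796.5 + 1096.0 = 2837.6
Services: 833.3 - 354.3 = 479.0
Primary income: 137.2 - 356.2 - 98.8 + 151.7 = -166.1
Secondary income: 101.6
Current account = 2837.6 + 479.0 + (-166.1) + 101.6 = 3252.1
(Excluded from the current account — financial account: borrowing by resident firms from foreign banks 788.2, increase in resident deposits held at foreign banks 414.9; capital account: debt forgiveness received from foreign official creditors 159.6.)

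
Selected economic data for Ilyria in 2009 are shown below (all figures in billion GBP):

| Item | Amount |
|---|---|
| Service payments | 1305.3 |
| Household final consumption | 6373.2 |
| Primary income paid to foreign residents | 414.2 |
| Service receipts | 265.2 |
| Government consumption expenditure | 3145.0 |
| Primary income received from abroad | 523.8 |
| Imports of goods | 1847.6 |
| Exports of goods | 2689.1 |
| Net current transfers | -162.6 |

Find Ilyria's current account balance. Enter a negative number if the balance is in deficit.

Goods balance = 2689.1 - 1847.6 = 841.5
Services balance = 265.2 - 1305.3 = -1040.1
Trade balance (goods + services) = 841.5 + (-1040.1) = -198.6
Net primary income = 523.8 - 414.2 = 109.6
Net secondary income = -162.6
Current account = -198.6 + 109.6 + (-162.6) = -251.6

-251.6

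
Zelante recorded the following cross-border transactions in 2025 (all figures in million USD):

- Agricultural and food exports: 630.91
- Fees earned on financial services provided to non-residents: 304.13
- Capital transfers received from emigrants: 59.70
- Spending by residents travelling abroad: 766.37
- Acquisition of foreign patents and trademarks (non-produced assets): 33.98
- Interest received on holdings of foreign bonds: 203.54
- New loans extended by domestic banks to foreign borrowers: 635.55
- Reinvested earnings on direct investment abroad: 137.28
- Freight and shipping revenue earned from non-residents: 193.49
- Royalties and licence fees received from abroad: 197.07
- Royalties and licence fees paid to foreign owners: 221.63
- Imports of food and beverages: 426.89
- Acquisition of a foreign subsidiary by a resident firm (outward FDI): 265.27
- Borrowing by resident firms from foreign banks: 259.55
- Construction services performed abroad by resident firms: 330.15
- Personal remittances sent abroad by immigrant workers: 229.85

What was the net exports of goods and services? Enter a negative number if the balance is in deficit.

240.86

Goods: -426.89 + 630.91 = 204.02
Services: 193.49 + 330.15 - 221.63 + 304.13 - 766.37 + 197.07 = 36.84
Trade balance = 204.02 + 36.84 = 240.86
(Excluded from the trade balance — capital account: capital transfers received from emigrants 59.70, acquisition of foreign patents and trademarks (non-produced assets) 33.98; primary income: interest received on holdings of foreign bonds 203.54, reinvested earnings on direct investment abroad 137.28; financial account: new loans extended by domestic banks to foreign borrowers 635.55, acquisition of a foreign subsidiary by a resident firm (outward FDI) 265.27, borrowing by resident firms from foreign banks 259.55; secondary income: personal remittances sent abroad by immigrant workers 229.85.)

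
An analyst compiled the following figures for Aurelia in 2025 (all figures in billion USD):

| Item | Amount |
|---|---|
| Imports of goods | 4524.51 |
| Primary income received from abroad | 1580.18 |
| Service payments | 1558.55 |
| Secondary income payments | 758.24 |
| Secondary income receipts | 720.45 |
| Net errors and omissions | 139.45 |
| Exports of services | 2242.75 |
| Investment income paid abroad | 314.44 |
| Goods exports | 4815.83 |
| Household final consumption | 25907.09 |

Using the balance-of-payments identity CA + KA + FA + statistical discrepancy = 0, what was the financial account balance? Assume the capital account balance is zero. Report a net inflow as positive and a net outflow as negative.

Goods balance = 4815.83 - 4524.51 = 291.32
Services balance = 2242.75 - 1558.55 = 684.20
Trade balance (goods + services) = 291.32 + 684.20 = 975.52
Net primary income = 1580.18 - 314.44 = 1265.74
Net secondary income = 720.45 - 758.24 = -37.79
Current account = 975.52 + 1265.74 + (-37.79) = 2203.47
Financial account = -(2203.47 + 139.45) = -2342.92

-2342.92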